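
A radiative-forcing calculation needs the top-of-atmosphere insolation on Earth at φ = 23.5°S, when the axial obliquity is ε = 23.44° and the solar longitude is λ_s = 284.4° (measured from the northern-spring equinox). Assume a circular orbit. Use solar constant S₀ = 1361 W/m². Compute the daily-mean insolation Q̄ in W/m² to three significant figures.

Q̄ ≈ 477 W/m²

Solar declination: sin δ = sin ε · sin λ_s = sin 23.44° × sin 284.4° = -0.38529, so δ = -22.662°.
cos H₀ = −tan(-23.5°) tan(-22.662°) = -0.1815, H₀ = 1.7534 rad.
Bracket: H₀ sin φ sin δ + cos φ cos δ sin H₀ = 1.7534×-0.39875×-0.38529 + 0.91706×0.92280×0.98338 = 0.269383 + 0.832198 = 1.101581.
Q̄ = (S₀/π) × [bracket] = (1361/π) × 1.101581 = 477.2 W/m².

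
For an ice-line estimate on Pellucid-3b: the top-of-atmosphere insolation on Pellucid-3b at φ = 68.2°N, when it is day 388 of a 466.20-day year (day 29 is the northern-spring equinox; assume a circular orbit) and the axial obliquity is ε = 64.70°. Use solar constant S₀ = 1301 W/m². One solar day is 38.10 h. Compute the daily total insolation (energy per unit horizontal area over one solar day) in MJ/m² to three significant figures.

0.00 MJ/m²

Solar longitude: λ_s = 360° × (388 − 29)/466.20 = 277.220°.
sin δ = sin 64.70° × sin 277.220° = -0.89691, so δ = -63.755°.
cos H₀ = −tan(+68.2°) tan(-63.755°) = 5.0710 ≥ 1 ⇒ polar night, H₀ = 0 and Q̄ = 0.
Daily total = Q̄ × 38.10 h × 3600 s/h = 0.00 MJ/m².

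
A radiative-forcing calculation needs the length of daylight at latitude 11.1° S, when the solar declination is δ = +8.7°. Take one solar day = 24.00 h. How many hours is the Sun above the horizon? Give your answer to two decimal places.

cos h₀ = −tan ϕ · tan δ = −tan(-11.1°) × tan(+8.700°) = 0.0300, so h₀ = 1.5408 rad = 88.28°.
Daylight = 2h₀/(2π) × 24.00 h = (1.5408/π) × 24.00 = 11.77 h.

11.77 h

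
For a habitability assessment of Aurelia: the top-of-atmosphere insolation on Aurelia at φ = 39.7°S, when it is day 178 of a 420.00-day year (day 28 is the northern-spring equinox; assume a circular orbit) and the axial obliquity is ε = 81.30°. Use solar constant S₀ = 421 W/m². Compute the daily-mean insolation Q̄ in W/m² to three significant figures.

Solar longitude: λ_s = 360° × (178 − 28)/420.00 = 128.571°.
sin δ = sin 81.30° × sin 128.571° = 0.77284, so δ = +50.609°.
cos H₀ = −tan(-39.7°) tan(+50.609°) = 1.0111 ≥ 1 ⇒ polar night, H₀ = 0 and Q̄ = 0.

Q̄ ≈ 0.00 W/m²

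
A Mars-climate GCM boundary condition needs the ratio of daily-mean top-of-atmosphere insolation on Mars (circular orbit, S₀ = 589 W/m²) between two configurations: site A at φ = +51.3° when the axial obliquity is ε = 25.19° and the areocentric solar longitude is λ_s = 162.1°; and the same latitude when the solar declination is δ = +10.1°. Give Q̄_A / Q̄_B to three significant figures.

Q̄_A / Q̄_B ≈ 0.932

— Configuration A (φ=+51.3°):
sin δ = sin 25.19° × sin 162.1° = 0.13082, so δ = +7.517°.
cos H₀ = −tan(+51.3°) tan(+7.517°) = -0.1647, H₀ = 1.7363 rad.
Bracket: H₀ sin φ sin δ + cos φ cos δ sin H₀ = 1.7363×0.78043×0.13082 + 0.62524×0.99141×0.98634 = 0.177269 + 0.611402 = 0.788671.
Q̄ = (S₀/π) × [bracket] = (589/π) × 0.788671 = 147.86 W/m².
— Configuration B (φ=+51.3°):
cos H₀ = −tan(+51.3°) tan(+10.100°) = -0.2223, H₀ = 1.7950 rad.
Bracket: H₀ sin φ sin δ + cos φ cos δ sin H₀ = 1.7950×0.78043×0.17537 + 0.62524×0.98450×0.97497 = 0.245671 + 0.600142 = 0.845813.
Q̄ = (S₀/π) × [bracket] = (589/π) × 0.845813 = 158.58 W/m².
Ratio Q̄_A / Q̄_B = 147.86 / 158.58 = 0.9324.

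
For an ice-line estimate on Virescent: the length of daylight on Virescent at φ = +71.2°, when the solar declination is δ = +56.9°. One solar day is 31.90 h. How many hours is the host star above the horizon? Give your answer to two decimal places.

31.90 h

Sunrise equation: cos H₀ = −tan φ · tan δ = -4.5061 ≤ −1, so the host star never sets (polar day) and H₀ = π.
Daylight = 2H₀/(2π) × 31.90 h = (3.1416/π) × 31.90 = 31.90 h.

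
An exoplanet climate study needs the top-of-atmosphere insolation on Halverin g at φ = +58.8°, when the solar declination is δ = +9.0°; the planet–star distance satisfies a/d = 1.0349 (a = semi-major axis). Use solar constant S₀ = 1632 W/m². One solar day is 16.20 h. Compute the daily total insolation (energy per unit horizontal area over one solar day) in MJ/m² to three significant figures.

24.0 MJ/m²

cos H₀ = −tan(+58.8°) tan(+9.000°) = -0.2615, H₀ = 1.8354 rad.
Bracket: H₀ sin φ sin δ + cos φ cos δ sin H₀ = 1.8354×0.85536×0.15643 + 0.51803×0.98769×0.96520 = 0.245584 + 0.493848 = 0.739432.
Inverse-square distance factor (a/d)² = 1.0349² = 1.071018.
Q̄ = (S₀/π) × 1.071018 × [bracket] = (1632/π) × 1.071018 × 0.739432 = 411.40 W/m².
Daily total = Q̄ × 16.20 h × 3600 s/h = 411.40 × 16.20 × 3600 / 10⁶ = 23.99 MJ/m².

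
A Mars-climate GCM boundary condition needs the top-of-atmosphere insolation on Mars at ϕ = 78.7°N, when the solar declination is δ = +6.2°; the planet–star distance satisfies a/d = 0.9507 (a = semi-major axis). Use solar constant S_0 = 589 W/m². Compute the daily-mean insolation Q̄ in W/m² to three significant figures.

cos h₀ = −tan(+78.7°) tan(+6.200°) = -0.5437, h₀ = 2.1456 rad.
Bracket: h₀ sin ϕ sin δ + cos ϕ cos δ sin h₀ = 2.1456×0.98061×0.10800 + 0.19595×0.99415×0.83930 = 0.227232 + 0.163499 = 0.390731.
Inverse-square distance factor (a/d)² = 0.9507² = 0.903830.
Q̄ = (S_0/π) × 0.903830 × [bracket] = (589/π) × 0.903830 × 0.390731 = 66.21 W/m².

Q̄ ≈ 66.2 W/m²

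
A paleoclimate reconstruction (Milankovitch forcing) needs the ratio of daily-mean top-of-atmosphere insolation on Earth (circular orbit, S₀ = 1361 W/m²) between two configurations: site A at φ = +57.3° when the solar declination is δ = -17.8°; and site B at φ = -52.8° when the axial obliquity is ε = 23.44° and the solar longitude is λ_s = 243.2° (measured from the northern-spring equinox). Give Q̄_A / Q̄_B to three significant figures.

Q̄_A / Q̄_B ≈ 0.163

— Configuration A (φ=+57.3°):
cos H₀ = −tan(+57.3°) tan(-17.800°) = 0.5001, H₀ = 1.0471 rad.
Bracket: H₀ sin φ sin δ + cos φ cos δ sin H₀ = 1.0471×0.84151×-0.30570 + 0.54024×0.95213×0.86596 = -0.269366 + 0.445431 = 0.176065.
Q̄ = (S₀/π) × [bracket] = (1361/π) × 0.176065 = 76.275 W/m².
— Configuration B (φ=-52.8°):
Solar declination: sin δ = sin ε · sin λ_s = sin 23.44° × sin 243.2° = -0.35506, so δ = -20.797°.
cos H₀ = −tan(-52.8°) tan(-20.797°) = -0.5004, H₀ = 2.0948 rad.
Bracket: H₀ sin φ sin δ + cos φ cos δ sin H₀ = 2.0948×-0.79653×-0.35506 + 0.60460×0.93484×0.86581 = 0.592443 + 0.489360 = 1.081803.
Q̄ = (S₀/π) × [bracket] = (1361/π) × 1.081803 = 468.66 W/m².
Ratio Q̄_A / Q̄_B = 76.275 / 468.66 = 0.1628.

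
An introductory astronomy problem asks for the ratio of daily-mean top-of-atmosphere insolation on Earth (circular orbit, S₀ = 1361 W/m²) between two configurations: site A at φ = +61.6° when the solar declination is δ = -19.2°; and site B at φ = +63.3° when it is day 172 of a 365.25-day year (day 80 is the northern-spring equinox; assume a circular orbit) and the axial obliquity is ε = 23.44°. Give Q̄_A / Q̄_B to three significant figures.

Q̄_A / Q̄_B ≈ 0.0806

— Configuration A (φ=+61.6°):
cos H₀ = −tan(+61.6°) tan(-19.200°) = 0.6441, H₀ = 0.8710 rad.
Bracket: H₀ sin φ sin δ + cos φ cos δ sin H₀ = 0.8710×0.87965×-0.32887 + 0.47562×0.94438×0.76498 = -0.251972 + 0.343603 = 0.091631.
Q̄ = (S₀/π) × [bracket] = (1361/π) × 0.091631 = 39.696 W/m².
— Configuration B (φ=+63.3°):
Solar longitude: λ_s = 360° × (172 − 80)/365.25 = 90.678°.
sin δ = sin 23.44° × sin 90.678° = 0.39776, so δ = +23.438°.
cos H₀ = −tan(+63.3°) tan(+23.438°) = -0.8620, H₀ = 2.6100 rad.
Bracket: H₀ sin φ sin δ + cos φ cos δ sin H₀ = 2.6100×0.89337×0.39776 + 0.44932×0.91749×0.50694 = 0.927455 + 0.208984 = 1.136439.
Q̄ = (S₀/π) × [bracket] = (1361/π) × 1.136439 = 492.33 W/m².
Ratio Q̄_A / Q̄_B = 39.696 / 492.33 = 0.08063.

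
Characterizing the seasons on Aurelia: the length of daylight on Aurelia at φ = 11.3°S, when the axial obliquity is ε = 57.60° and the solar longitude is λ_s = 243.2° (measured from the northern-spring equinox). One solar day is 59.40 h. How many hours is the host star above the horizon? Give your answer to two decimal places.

34.07 h

Solar declination: sin δ = sin ε · sin λ_s = sin 57.60° × sin 243.2° = -0.75364, so δ = -48.906°.
cos H₀ = −tan φ · tan δ = −tan(-11.3°) × tan(-48.906°) = -0.2291, so H₀ = 1.8020 rad = 103.24°.
Daylight = 2H₀/(2π) × 59.40 h = (1.8020/π) × 59.40 = 34.07 h.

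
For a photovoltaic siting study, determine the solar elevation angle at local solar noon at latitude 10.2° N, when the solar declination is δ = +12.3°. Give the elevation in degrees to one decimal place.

87.9°

At local noon the hour angle is zero, so the zenith angle equals |ϕ − δ| = |+10.2° − (+12.300°)| = 2.100°.
Elevation = 90° − 2.100° = 87.9°.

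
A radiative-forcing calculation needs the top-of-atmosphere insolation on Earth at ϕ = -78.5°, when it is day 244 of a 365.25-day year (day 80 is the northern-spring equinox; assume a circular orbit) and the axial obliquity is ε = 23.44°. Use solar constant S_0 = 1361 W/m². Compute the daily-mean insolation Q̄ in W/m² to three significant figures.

Q̄ ≈ 19.3 W/m²

Solar longitude: L_s = 360° × (244 − 80)/365.25 = 161.643°.
sin δ = sin 23.44° × sin 161.643° = 0.12528, so δ = +7.197°.
cos h₀ = −tan(-78.5°) tan(+7.197°) = 0.6207, h₀ = 0.9012 rad.
Bracket: h₀ sin ϕ sin δ + cos ϕ cos δ sin h₀ = 0.9012×-0.97992×0.12528 + 0.19937×0.99212×0.78408 = -0.110635 + 0.155090 = 0.044455.
Q̄ = (S_0/π) × [bracket] = (1361/π) × 0.044455 = 19.26 W/m².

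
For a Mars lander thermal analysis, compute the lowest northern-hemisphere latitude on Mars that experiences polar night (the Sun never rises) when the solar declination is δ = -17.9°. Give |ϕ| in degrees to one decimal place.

Polar night requires cos h₀ = −tan ϕ tan δ ≥ 1, i.e. tan ϕ tan δ ≤ −1.
The boundary is |tan ϕ| · |tan δ| = 1, so |ϕ| = 90° − |δ| = 90° − 17.9° = 72.1° in the northern hemisphere.

|ϕ| = 72.1°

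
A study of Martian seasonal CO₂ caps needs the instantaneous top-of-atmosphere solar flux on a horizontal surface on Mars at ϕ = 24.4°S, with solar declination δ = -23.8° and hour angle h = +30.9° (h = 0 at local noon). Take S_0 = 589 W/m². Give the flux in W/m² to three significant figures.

cos θ_z = sin ϕ sin δ + cos ϕ cos δ cos h = 0.166706 + 0.714973 = 0.881679.
Flux = S_0 · cos θ_z = 589 × 0.881679 = 519.3 W/m².

519 W/m²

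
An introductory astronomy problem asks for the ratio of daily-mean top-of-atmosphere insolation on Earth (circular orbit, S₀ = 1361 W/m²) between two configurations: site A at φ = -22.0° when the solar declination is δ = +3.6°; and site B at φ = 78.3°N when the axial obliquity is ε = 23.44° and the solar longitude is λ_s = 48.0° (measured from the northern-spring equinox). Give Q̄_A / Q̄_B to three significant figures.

— Configuration A (φ=-22.0°):
cos H₀ = −tan(-22.0°) tan(+3.600°) = 0.0254, H₀ = 1.5454 rad.
Bracket: H₀ sin φ sin δ + cos φ cos δ sin H₀ = 1.5454×-0.37461×0.06279 + 0.92718×0.99803×0.99968 = -0.036351 + 0.925057 = 0.888706.
Q̄ = (S₀/π) × [bracket] = (1361/π) × 0.888706 = 385.00 W/m².
— Configuration B (φ=+78.3°):
Solar declination: sin δ = sin ε · sin λ_s = sin 23.44° × sin 48.0° = 0.29561, so δ = +17.194°.
cos H₀ = −tan(+78.3°) tan(+17.194°) = -1.4943 ≤ −1 ⇒ polar day, H₀ = π.
Bracket: H₀ sin φ sin δ + cos φ cos δ sin H₀ = 3.1416×0.97922×0.29561 + 0.20279×0.95531×0.00000 = 0.909390 + 0.000000 = 0.909390.
Q̄ = (S₀/π) × [bracket] = (1361/π) × 0.909390 = 393.97 W/m².
Ratio Q̄_A / Q̄_B = 385.00 / 393.97 = 0.9772.

Q̄_A / Q̄_B ≈ 0.977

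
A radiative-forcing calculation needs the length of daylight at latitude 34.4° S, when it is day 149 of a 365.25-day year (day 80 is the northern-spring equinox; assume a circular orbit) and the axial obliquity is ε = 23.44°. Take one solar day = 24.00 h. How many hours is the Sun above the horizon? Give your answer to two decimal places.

Solar longitude: L_s = 360° × (149 − 80)/365.25 = 68.008°.
sin δ = sin 23.44° × sin 68.008° = 0.36884, so δ = +21.644°.
cos h₀ = −tan ϕ · tan δ = −tan(-34.4°) × tan(+21.644°) = 0.2717, so h₀ = 1.2956 rad = 74.23°.
Daylight = 2h₀/(2π) × 24.00 h = (1.2956/π) × 24.00 = 9.90 h.

9.90 h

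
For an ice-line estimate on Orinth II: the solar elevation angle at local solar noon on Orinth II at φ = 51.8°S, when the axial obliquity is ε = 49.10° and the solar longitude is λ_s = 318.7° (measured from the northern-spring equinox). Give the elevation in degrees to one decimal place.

Solar declination: sin δ = sin ε · sin λ_s = sin 49.10° × sin 318.7° = -0.49886, so δ = -29.925°.
At local noon the hour angle is zero, so the zenith angle equals |φ − δ| = |-51.8° − (-29.925°)| = 21.875°.
Elevation = 90° − 21.875° = 68.1°.

68.1°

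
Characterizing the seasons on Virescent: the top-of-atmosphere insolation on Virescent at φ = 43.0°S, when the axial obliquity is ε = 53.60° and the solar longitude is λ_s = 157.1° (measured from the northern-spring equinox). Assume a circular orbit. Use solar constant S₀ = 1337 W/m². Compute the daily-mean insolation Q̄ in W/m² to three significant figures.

Q̄ ≈ 167 W/m²

Solar declination: sin δ = sin ε · sin λ_s = sin 53.60° × sin 157.1° = 0.31320, so δ = +18.252°.
cos H₀ = −tan(-43.0°) tan(+18.252°) = 0.3075, H₀ = 1.2582 rad.
Bracket: H₀ sin φ sin δ + cos φ cos δ sin H₀ = 1.2582×-0.68200×0.31320 + 0.73135×0.94969×0.95153 = -0.268755 + 0.660891 = 0.392136.
Q̄ = (S₀/π) × [bracket] = (1337/π) × 0.392136 = 166.9 W/m².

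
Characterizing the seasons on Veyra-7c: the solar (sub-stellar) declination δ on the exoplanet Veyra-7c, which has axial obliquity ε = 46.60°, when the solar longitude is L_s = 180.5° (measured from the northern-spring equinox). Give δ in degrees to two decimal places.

sin δ = sin ε · sin L_s = sin 46.60° × sin 180.5° = -0.006340.
δ = arcsin(-0.006340) = -0.36°.

δ = -0.36°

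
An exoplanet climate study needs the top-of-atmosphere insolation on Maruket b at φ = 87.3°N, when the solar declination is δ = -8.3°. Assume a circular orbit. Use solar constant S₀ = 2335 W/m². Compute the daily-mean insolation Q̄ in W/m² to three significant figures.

Q̄ ≈ 0.00 W/m²

cos H₀ = −tan(+87.3°) tan(-8.300°) = 3.0935 ≥ 1 ⇒ polar night, H₀ = 0 and Q̄ = 0.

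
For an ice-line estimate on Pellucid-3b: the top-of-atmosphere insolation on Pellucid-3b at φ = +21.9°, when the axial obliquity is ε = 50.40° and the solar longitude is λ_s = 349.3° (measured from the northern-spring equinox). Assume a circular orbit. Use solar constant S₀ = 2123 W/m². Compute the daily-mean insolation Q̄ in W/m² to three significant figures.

Solar declination: sin δ = sin ε · sin λ_s = sin 50.40° × sin 349.3° = -0.14306, so δ = -8.225°.
cos H₀ = −tan(+21.9°) tan(-8.225°) = 0.0581, H₀ = 1.5127 rad.
Bracket: H₀ sin φ sin δ + cos φ cos δ sin H₀ = 1.5127×0.37299×-0.14306 + 0.92784×0.98971×0.99831 = -0.080718 + 0.916741 = 0.836023.
Q̄ = (S₀/π) × [bracket] = (2123/π) × 0.836023 = 565.0 W/m².

Q̄ ≈ 565 W/m²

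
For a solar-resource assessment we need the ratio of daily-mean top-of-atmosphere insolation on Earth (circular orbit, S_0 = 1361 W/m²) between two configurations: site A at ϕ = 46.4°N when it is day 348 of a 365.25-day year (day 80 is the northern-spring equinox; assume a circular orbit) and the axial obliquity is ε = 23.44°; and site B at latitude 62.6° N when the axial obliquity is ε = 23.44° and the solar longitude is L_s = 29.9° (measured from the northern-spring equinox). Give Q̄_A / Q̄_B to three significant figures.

— Configuration A (ϕ=+46.4°):
Solar longitude: L_s = 360° × (348 − 80)/365.25 = 264.148°.
sin δ = sin 23.44° × sin 264.148° = -0.39572, so δ = -23.311°.
cos h₀ = −tan(+46.4°) tan(-23.311°) = 0.4525, h₀ = 1.1013 rad.
Bracket: h₀ sin ϕ sin δ + cos ϕ cos δ sin h₀ = 1.1013×0.72417×-0.39572 + 0.68962×0.91837×0.89178 = -0.315598 + 0.564788 = 0.249190.
Q̄ = (S_0/π) × [bracket] = (1361/π) × 0.249190 = 107.95 W/m².
— Configuration B (ϕ=+62.6°):
Solar declination: sin δ = sin ε · sin L_s = sin 23.44° × sin 29.9° = 0.19829, so δ = +11.437°.
cos h₀ = −tan(+62.6°) tan(+11.437°) = -0.3903, h₀ = 1.9717 rad.
Bracket: h₀ sin ϕ sin δ + cos ϕ cos δ sin h₀ = 1.9717×0.88782×0.19829 + 0.46020×0.98014×0.92069 = 0.347110 + 0.415287 = 0.762397.
Q̄ = (S_0/π) × [bracket] = (1361/π) × 0.762397 = 330.29 W/m².
Ratio Q̄_A / Q̄_B = 107.95 / 330.29 = 0.3268.

Q̄_A / Q̄_B ≈ 0.327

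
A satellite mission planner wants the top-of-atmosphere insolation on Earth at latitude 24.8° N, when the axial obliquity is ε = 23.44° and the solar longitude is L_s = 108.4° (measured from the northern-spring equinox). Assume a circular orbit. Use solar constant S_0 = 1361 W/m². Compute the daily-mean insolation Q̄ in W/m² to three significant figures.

Solar declination: sin δ = sin ε · sin L_s = sin 23.44° × sin 108.4° = 0.37745, so δ = +22.176°.
cos h₀ = −tan(+24.8°) tan(+22.176°) = -0.1883, h₀ = 1.7603 rad.
Bracket: h₀ sin ϕ sin δ + cos ϕ cos δ sin h₀ = 1.7603×0.41945×0.37745 + 0.90778×0.92603×0.98210 = 0.278693 + 0.825584 = 1.104277.
Q̄ = (S_0/π) × [bracket] = (1361/π) × 1.104277 = 478.4 W/m².

Q̄ ≈ 478 W/m²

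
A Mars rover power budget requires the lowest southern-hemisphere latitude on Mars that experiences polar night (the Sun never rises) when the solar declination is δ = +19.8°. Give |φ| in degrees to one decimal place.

Polar night requires cos H₀ = −tan φ tan δ ≥ 1, i.e. tan φ tan δ ≤ −1.
The boundary is |tan φ| · |tan δ| = 1, so |φ| = 90° − |δ| = 90° − 19.8° = 70.2° in the southern hemisphere.

|φ| = 70.2°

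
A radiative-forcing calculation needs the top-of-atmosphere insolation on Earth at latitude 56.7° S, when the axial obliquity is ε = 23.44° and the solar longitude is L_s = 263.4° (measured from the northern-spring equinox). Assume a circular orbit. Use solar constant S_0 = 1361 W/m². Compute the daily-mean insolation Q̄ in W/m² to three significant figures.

Solar declination: sin δ = sin ε · sin L_s = sin 23.44° × sin 263.4° = -0.39515, so δ = -23.275°.
cos h₀ = −tan(-56.7°) tan(-23.275°) = -0.6549, h₀ = 2.2848 rad.
Bracket: h₀ sin ϕ sin δ + cos ϕ cos δ sin h₀ = 2.2848×-0.83581×-0.39515 + 0.54902×0.91862×0.75575 = 0.754602 + 0.381156 = 1.135758.
Q̄ = (S_0/π) × [bracket] = (1361/π) × 1.135758 = 492.0 W/m².

Q̄ ≈ 492 W/m²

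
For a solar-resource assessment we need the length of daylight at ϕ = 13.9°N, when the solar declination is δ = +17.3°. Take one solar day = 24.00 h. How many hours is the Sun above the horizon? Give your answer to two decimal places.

12.59 h

cos h₀ = −tan ϕ · tan δ = −tan(+13.9°) × tan(+17.300°) = -0.0771, so h₀ = 1.6480 rad = 94.42°.
Daylight = 2h₀/(2π) × 24.00 h = (1.6480/π) × 24.00 = 12.59 h.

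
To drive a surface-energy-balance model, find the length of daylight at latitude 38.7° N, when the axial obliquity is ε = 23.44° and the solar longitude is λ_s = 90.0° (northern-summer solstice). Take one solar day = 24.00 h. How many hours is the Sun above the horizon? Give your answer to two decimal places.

Solar declination: sin δ = sin ε · sin λ_s = sin 23.44° × sin 90.0° = 0.39779, so δ = +23.440°.
cos H₀ = −tan φ · tan δ = −tan(+38.7°) × tan(+23.440°) = -0.3474, so H₀ = 1.9255 rad = 110.33°.
Daylight = 2H₀/(2π) × 24.00 h = (1.9255/π) × 24.00 = 14.71 h.

14.71 h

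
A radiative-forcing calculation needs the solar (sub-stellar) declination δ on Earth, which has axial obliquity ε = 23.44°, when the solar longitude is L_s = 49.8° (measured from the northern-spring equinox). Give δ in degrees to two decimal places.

sin δ = sin ε · sin L_s = sin 23.44° × sin 49.8° = 0.303829.
δ = arcsin(0.303829) = +17.69°.

δ = +17.69°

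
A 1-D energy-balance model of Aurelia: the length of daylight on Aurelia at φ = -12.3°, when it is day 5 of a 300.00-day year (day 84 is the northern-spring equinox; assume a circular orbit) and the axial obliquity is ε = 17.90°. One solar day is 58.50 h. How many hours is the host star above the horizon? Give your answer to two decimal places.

30.56 h

Solar longitude: λ_s = 360° × (5 − 84)/300.00 = -94.800°, i.e. -94.800° + 360° = 265.200°.
sin δ = sin 17.90° × sin 265.200° = -0.30628, so δ = -17.835°.
cos H₀ = −tan φ · tan δ = −tan(-12.3°) × tan(-17.835°) = -0.0702, so H₀ = 1.6410 rad = 94.02°.
Daylight = 2H₀/(2π) × 58.50 h = (1.6410/π) × 58.50 = 30.56 h.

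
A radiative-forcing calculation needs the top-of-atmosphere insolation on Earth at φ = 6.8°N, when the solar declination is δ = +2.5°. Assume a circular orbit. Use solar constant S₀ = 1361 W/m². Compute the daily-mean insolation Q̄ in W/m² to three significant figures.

cos H₀ = −tan(+6.8°) tan(+2.500°) = -0.0052, H₀ = 1.5760 rad.
Bracket: H₀ sin φ sin δ + cos φ cos δ sin H₀ = 1.5760×0.11840×0.04362 + 0.99297×0.99905×0.99999 = 0.008139 + 0.992017 = 1.000156.
Q̄ = (S₀/π) × [bracket] = (1361/π) × 1.000156 = 433.3 W/m².

Q̄ ≈ 433 W/m²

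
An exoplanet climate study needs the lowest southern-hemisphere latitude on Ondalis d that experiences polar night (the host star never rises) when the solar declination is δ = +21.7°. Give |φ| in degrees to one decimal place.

Polar night requires cos H₀ = −tan φ tan δ ≥ 1, i.e. tan φ tan δ ≤ −1.
The boundary is |tan φ| · |tan δ| = 1, so |φ| = 90° − |δ| = 90° − 21.7° = 68.3° in the southern hemisphere.

|φ| = 68.3°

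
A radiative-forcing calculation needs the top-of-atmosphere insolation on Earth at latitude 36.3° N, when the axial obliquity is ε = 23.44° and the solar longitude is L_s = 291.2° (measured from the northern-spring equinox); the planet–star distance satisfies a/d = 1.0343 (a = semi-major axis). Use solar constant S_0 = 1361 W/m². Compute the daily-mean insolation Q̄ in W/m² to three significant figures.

Q̄ ≈ 202 W/m²

Solar declination: sin δ = sin ε · sin L_s = sin 23.44° × sin 291.2° = -0.37087, so δ = -21.769°.
cos h₀ = −tan(+36.3°) tan(-21.769°) = 0.2933, h₀ = 1.2731 rad.
Bracket: h₀ sin ϕ sin δ + cos ϕ cos δ sin h₀ = 1.2731×0.59201×-0.37087 + 0.80593×0.92869×0.95601 = -0.279520 + 0.715534 = 0.436014.
Inverse-square distance factor (a/d)² = 1.0343² = 1.069776.
Q̄ = (S_0/π) × 1.069776 × [bracket] = (1361/π) × 1.069776 × 0.436014 = 202.1 W/m².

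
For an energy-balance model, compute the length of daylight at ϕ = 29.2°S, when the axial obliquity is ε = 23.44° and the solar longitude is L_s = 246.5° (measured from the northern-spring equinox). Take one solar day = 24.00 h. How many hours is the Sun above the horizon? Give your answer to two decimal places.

13.69 h

Solar declination: sin δ = sin ε · sin L_s = sin 23.44° × sin 246.5° = -0.36480, so δ = -21.395°.
cos h₀ = −tan ϕ · tan δ = −tan(-29.2°) × tan(-21.395°) = -0.2190, so h₀ = 1.7916 rad = 102.65°.
Daylight = 2h₀/(2π) × 24.00 h = (1.7916/π) × 24.00 = 13.69 h.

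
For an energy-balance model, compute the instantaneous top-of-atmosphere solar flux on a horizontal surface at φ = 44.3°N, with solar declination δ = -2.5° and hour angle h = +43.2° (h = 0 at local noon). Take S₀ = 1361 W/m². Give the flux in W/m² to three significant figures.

cos θ_z = sin φ sin δ + cos φ cos δ cos h = -0.030464 + 0.521221 = 0.490757.
Flux = S₀ · cos θ_z = 1361 × 0.490757 = 667.9 W/m².

668 W/m²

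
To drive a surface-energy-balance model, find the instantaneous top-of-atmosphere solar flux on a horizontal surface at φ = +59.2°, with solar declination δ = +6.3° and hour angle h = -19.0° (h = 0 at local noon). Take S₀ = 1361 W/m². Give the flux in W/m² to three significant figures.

cos θ_z = sin φ sin δ + cos φ cos δ cos h = 0.094257 + 0.481222 = 0.575479.
Flux = S₀ · cos θ_z = 1361 × 0.575479 = 783.2 W/m².

783 W/m²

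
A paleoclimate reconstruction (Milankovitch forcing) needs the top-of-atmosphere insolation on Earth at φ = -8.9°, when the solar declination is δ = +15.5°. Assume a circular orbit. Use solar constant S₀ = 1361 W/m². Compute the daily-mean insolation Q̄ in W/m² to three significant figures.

cos H₀ = −tan(-8.9°) tan(+15.500°) = 0.0434, H₀ = 1.5274 rad.
Bracket: H₀ sin φ sin δ + cos φ cos δ sin H₀ = 1.5274×-0.15471×0.26724 + 0.98796×0.96363×0.99906 = -0.063150 + 0.951133 = 0.887983.
Q̄ = (S₀/π) × [bracket] = (1361/π) × 0.887983 = 384.7 W/m².

Q̄ ≈ 385 W/m²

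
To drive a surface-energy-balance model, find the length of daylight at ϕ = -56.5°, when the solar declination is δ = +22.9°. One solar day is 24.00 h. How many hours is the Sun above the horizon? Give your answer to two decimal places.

6.71 h

cos h₀ = −tan ϕ · tan δ = −tan(-56.5°) × tan(+22.900°) = 0.6382, so h₀ = 0.8786 rad = 50.34°.
Daylight = 2h₀/(2π) × 24.00 h = (0.8786/π) × 24.00 = 6.71 h.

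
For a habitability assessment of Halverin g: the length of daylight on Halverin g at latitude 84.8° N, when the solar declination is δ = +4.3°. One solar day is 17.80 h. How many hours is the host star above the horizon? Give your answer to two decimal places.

cos H₀ = −tan φ · tan δ = −tan(+84.8°) × tan(+4.300°) = -0.8262, so H₀ = 2.5431 rad = 145.71°.
Daylight = 2H₀/(2π) × 17.80 h = (2.5431/π) × 17.80 = 14.41 h.

14.41 h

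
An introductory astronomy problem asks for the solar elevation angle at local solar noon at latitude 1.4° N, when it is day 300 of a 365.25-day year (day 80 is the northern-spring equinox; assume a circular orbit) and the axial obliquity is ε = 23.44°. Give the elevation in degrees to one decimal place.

74.8°

Solar longitude: λ_s = 360° × (300 − 80)/365.25 = 216.838°.
sin δ = sin 23.44° × sin 216.838° = -0.23849, so δ = -13.798°.
At local noon the hour angle is zero, so the zenith angle equals |φ − δ| = |+1.4° − (-13.798°)| = 15.198°.
Elevation = 90° − 15.198° = 74.8°.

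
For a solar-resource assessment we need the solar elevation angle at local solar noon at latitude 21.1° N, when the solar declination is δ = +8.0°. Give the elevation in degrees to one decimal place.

76.9°

At local noon the hour angle is zero, so the zenith angle equals |ϕ − δ| = |+21.1° − (+8.000°)| = 13.100°.
Elevation = 90° − 13.100° = 76.9°.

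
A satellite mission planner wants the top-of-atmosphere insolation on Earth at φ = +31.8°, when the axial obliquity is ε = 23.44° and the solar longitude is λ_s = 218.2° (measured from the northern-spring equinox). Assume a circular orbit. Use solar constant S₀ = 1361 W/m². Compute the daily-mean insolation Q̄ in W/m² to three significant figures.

Q̄ ≈ 273 W/m²

Solar declination: sin δ = sin ε · sin λ_s = sin 23.44° × sin 218.2° = -0.24600, so δ = -14.241°.
cos H₀ = −tan(+31.8°) tan(-14.241°) = 0.1574, H₀ = 1.4128 rad.
Bracket: H₀ sin φ sin δ + cos φ cos δ sin H₀ = 1.4128×0.52696×-0.24600 + 0.84989×0.96927×0.98754 = -0.183144 + 0.813509 = 0.630365.
Q̄ = (S₀/π) × [bracket] = (1361/π) × 0.630365 = 273.1 W/m².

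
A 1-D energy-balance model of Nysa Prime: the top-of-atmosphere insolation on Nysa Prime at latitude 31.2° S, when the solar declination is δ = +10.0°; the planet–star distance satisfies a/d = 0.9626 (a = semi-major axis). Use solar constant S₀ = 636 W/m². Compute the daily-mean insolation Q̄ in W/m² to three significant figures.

cos H₀ = −tan(-31.2°) tan(+10.000°) = 0.1068, H₀ = 1.4638 rad.
Bracket: H₀ sin φ sin δ + cos φ cos δ sin H₀ = 1.4638×-0.51803×0.17365 + 0.85536×0.98481×0.99428 = -0.131677 + 0.837549 = 0.705872.
Inverse-square distance factor (a/d)² = 0.9626² = 0.926599.
Q̄ = (S₀/π) × 0.926599 × [bracket] = (636/π) × 0.926599 × 0.705872 = 132.4 W/m².

Q̄ ≈ 132 W/m²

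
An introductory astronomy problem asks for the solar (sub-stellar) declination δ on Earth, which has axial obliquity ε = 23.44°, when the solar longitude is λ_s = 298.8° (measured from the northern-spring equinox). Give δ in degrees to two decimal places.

δ = -20.40°

sin δ = sin ε · sin λ_s = sin 23.44° × sin 298.8° = -0.348585.
δ = arcsin(-0.348585) = -20.40°.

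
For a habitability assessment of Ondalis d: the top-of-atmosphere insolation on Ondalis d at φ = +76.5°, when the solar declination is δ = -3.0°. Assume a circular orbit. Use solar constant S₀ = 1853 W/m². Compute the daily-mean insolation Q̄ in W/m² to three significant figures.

Q̄ ≈ 93.6 W/m²

cos H₀ = −tan(+76.5°) tan(-3.000°) = 0.2183, H₀ = 1.3507 rad.
Bracket: H₀ sin φ sin δ + cos φ cos δ sin H₀ = 1.3507×0.97237×-0.05234 + 0.23345×0.99863×0.97588 = -0.068742 + 0.227507 = 0.158765.
Q̄ = (S₀/π) × [bracket] = (1853/π) × 0.158765 = 93.64 W/m².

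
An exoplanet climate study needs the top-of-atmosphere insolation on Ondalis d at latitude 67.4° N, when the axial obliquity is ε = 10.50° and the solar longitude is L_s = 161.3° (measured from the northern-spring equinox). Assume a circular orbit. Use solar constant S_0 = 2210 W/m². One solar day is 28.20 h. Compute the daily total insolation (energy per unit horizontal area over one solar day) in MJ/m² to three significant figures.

33.7 MJ/m²

Solar declination: sin δ = sin ε · sin L_s = sin 10.50° × sin 161.3° = 0.05843, so δ = +3.350°.
cos h₀ = −tan(+67.4°) tan(+3.350°) = -0.1406, h₀ = 1.7119 rad.
Bracket: h₀ sin ϕ sin δ + cos ϕ cos δ sin h₀ = 1.7119×0.92321×0.05843 + 0.38430×0.99829×0.99007 = 0.092345 + 0.379833 = 0.472178.
Q̄ = (S_0/π) × [bracket] = (2210/π) × 0.472178 = 332.16 W/m².
Daily total = Q̄ × 28.20 h × 3600 s/h = 332.16 × 28.20 × 3600 / 10⁶ = 33.72 MJ/m².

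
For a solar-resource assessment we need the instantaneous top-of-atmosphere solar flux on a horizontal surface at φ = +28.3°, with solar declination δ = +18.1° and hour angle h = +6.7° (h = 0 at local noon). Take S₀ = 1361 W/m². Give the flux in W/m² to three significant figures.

1.33e+03 W/m²

cos θ_z = sin φ sin δ + cos φ cos δ cos h = 0.147288 + 0.831192 = 0.978480.
Flux = S₀ · cos θ_z = 1361 × 0.978480 = 1332 W/m².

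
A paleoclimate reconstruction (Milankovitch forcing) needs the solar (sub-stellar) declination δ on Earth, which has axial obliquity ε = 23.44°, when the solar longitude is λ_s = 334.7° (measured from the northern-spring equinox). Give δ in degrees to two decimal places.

δ = -9.79°

sin δ = sin ε · sin λ_s = sin 23.44° × sin 334.7° = -0.169998.
δ = arcsin(-0.169998) = -9.79°.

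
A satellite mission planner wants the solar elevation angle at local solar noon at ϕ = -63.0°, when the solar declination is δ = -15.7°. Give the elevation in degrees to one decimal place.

At local noon the hour angle is zero, so the zenith angle equals |ϕ − δ| = |-63.0° − (-15.700°)| = 47.300°.
Elevation = 90° − 47.300° = 42.7°.

42.7°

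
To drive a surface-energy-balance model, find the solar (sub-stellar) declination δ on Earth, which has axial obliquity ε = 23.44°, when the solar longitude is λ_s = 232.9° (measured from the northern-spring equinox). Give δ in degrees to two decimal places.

sin δ = sin ε · sin λ_s = sin 23.44° × sin 232.9° = -0.317270.
δ = arcsin(-0.317270) = -18.50°.

δ = -18.50°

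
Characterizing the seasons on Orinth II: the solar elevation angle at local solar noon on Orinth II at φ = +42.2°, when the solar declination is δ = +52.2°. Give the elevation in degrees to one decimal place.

At local noon the hour angle is zero, so the zenith angle equals |φ − δ| = |+42.2° − (+52.200°)| = 10.000°.
Elevation = 90° − 10.000° = 80.0°.

80.0°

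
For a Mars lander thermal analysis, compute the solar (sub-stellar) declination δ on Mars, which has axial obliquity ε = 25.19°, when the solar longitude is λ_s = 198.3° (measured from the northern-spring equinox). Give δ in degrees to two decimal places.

δ = -7.68°

sin δ = sin ε · sin λ_s = sin 25.19° × sin 198.3° = -0.133642.
δ = arcsin(-0.133642) = -7.68°.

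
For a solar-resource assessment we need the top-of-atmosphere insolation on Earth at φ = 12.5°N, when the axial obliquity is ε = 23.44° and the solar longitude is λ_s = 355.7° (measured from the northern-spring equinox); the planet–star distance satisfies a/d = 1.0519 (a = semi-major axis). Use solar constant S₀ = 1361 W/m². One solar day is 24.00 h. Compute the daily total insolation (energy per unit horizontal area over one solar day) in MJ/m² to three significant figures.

40.0 MJ/m²

Solar declination: sin δ = sin ε · sin λ_s = sin 23.44° × sin 355.7° = -0.02983, so δ = -1.709°.
cos H₀ = −tan(+12.5°) tan(-1.709°) = 0.0066, H₀ = 1.5642 rad.
Bracket: H₀ sin φ sin δ + cos φ cos δ sin H₀ = 1.5642×0.21644×-0.02983 + 0.97630×0.99956×0.99998 = -0.010099 + 0.975851 = 0.965752.
Inverse-square distance factor (a/d)² = 1.0519² = 1.106494.
Q̄ = (S₀/π) × 1.106494 × [bracket] = (1361/π) × 1.106494 × 0.965752 = 462.94 W/m².
Daily total = Q̄ × 24.00 h × 3600 s/h = 462.94 × 24.00 × 3600 / 10⁶ = 40.00 MJ/m².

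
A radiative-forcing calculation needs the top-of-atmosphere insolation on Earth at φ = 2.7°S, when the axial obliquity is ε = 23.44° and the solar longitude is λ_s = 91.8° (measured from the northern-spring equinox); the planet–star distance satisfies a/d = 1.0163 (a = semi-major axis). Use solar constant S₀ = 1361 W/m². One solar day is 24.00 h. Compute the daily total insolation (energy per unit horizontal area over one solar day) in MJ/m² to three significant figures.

34.3 MJ/m²

Solar declination: sin δ = sin ε · sin λ_s = sin 23.44° × sin 91.8° = 0.39759, so δ = +23.428°.
cos H₀ = −tan(-2.7°) tan(+23.428°) = 0.0204, H₀ = 1.5504 rad.
Bracket: H₀ sin φ sin δ + cos φ cos δ sin H₀ = 1.5504×-0.04711×0.39759 + 0.99889×0.91756×0.99979 = -0.029040 + 0.916349 = 0.887309.
Inverse-square distance factor (a/d)² = 1.0163² = 1.032866.
Q̄ = (S₀/π) × 1.032866 × [bracket] = (1361/π) × 1.032866 × 0.887309 = 397.03 W/m².
Daily total = Q̄ × 24.00 h × 3600 s/h = 397.03 × 24.00 × 3600 / 10⁶ = 34.30 MJ/m².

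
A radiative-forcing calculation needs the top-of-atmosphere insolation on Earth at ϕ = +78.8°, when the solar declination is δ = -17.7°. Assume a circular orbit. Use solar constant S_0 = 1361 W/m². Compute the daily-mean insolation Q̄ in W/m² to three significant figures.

Q̄ ≈ 0.00 W/m²

cos h₀ = −tan(+78.8°) tan(-17.700°) = 1.6118 ≥ 1 ⇒ polar night, h₀ = 0 and Q̄ = 0.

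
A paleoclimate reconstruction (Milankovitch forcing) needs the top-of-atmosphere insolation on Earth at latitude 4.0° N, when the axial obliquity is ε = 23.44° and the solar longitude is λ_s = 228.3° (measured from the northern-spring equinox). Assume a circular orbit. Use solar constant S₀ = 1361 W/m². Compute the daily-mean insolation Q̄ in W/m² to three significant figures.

Solar declination: sin δ = sin ε · sin λ_s = sin 23.44° × sin 228.3° = -0.29700, so δ = -17.278°.
cos H₀ = −tan(+4.0°) tan(-17.278°) = 0.0217, H₀ = 1.5490 rad.
Bracket: H₀ sin φ sin δ + cos φ cos δ sin H₀ = 1.5490×0.06976×-0.29700 + 0.99756×0.95488×0.99976 = -0.032093 + 0.952321 = 0.920228.
Q̄ = (S₀/π) × [bracket] = (1361/π) × 0.920228 = 398.7 W/m².

Q̄ ≈ 399 W/m²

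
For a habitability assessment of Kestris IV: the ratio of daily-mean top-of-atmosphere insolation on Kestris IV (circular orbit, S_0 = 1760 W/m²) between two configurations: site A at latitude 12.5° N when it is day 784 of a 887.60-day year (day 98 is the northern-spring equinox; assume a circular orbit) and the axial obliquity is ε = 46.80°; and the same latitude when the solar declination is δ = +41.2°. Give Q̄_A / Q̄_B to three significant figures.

Q̄_A / Q̄_B ≈ 0.462

— Configuration A (ϕ=+12.5°):
Solar longitude: L_s = 360° × (784 − 98)/887.60 = 278.233°.
sin δ = sin 46.80° × sin 278.233° = -0.72146, so δ = -46.175°.
cos h₀ = −tan(+12.5°) tan(-46.175°) = 0.2310, h₀ = 1.3377 rad.
Bracket: h₀ sin ϕ sin δ + cos ϕ cos δ sin h₀ = 1.3377×0.21644×-0.72146 + 0.97630×0.69246×0.97296 = -0.208886 + 0.657768 = 0.448882.
Q̄ = (S_0/π) × [bracket] = (1760/π) × 0.448882 = 251.48 W/m².
— Configuration B (ϕ=+12.5°):
cos h₀ = −tan(+12.5°) tan(+41.200°) = -0.1941, h₀ = 1.7661 rad.
Bracket: h₀ sin ϕ sin δ + cos ϕ cos δ sin h₀ = 1.7661×0.21644×0.65869 + 0.97630×0.75241×0.98099 = 0.251787 + 0.720614 = 0.972401.
Q̄ = (S_0/π) × [bracket] = (1760/π) × 0.972401 = 544.76 W/m².
Ratio Q̄_A / Q̄_B = 251.48 / 544.76 = 0.4616.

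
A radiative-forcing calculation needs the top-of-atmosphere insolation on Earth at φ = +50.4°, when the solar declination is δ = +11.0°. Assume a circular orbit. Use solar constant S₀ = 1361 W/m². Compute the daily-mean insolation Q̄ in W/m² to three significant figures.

Q̄ ≈ 379 W/m²

cos H₀ = −tan(+50.4°) tan(+11.000°) = -0.2350, H₀ = 1.8080 rad.
Bracket: H₀ sin φ sin δ + cos φ cos δ sin H₀ = 1.8080×0.77051×0.19081 + 0.63742×0.98163×0.97200 = 0.265814 + 0.608191 = 0.874005.
Q̄ = (S₀/π) × [bracket] = (1361/π) × 0.874005 = 378.6 W/m².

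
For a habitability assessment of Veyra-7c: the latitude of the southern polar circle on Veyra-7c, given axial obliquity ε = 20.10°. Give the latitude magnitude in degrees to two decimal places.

69.90°

The polar circle is the lowest latitude that experiences at least one full rotation of continuous darkness at the northern-summer solstice; it lies at |ϕ| = 90° − ε = 90° − 20.10° = 69.90°.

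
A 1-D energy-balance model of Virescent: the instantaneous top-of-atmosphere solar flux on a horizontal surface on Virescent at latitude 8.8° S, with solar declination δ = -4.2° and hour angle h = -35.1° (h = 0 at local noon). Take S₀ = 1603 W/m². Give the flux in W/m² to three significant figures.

cos θ_z = sin φ sin δ + cos φ cos δ cos h = 0.011204 + 0.806347 = 0.817551.
Flux = S₀ · cos θ_z = 1603 × 0.817551 = 1311 W/m².

1.31e+03 W/m²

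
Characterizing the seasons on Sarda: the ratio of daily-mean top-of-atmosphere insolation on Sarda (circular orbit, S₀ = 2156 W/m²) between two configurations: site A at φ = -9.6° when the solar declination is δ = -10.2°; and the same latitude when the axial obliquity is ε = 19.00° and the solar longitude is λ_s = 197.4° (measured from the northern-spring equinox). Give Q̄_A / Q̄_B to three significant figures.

— Configuration A (φ=-9.6°):
cos H₀ = −tan(-9.6°) tan(-10.200°) = -0.0304, H₀ = 1.6012 rad.
Bracket: H₀ sin φ sin δ + cos φ cos δ sin H₀ = 1.6012×-0.16677×-0.17708 + 0.98600×0.98420×0.99954 = 0.047286 + 0.969975 = 1.017261.
Q̄ = (S₀/π) × [bracket] = (2156/π) × 1.017261 = 698.12 W/m².
— Configuration B (φ=-9.6°):
Solar declination: sin δ = sin ε · sin λ_s = sin 19.00° × sin 197.4° = -0.09736, so δ = -5.587°.
cos H₀ = −tan(-9.6°) tan(-5.587°) = -0.0165, H₀ = 1.5873 rad.
Bracket: H₀ sin φ sin δ + cos φ cos δ sin H₀ = 1.5873×-0.16677×-0.09736 + 0.98600×0.99525×0.99986 = 0.025773 + 0.981179 = 1.006952.
Q̄ = (S₀/π) × [bracket] = (2156/π) × 1.006952 = 691.05 W/m².
Ratio Q̄_A / Q̄_B = 698.12 / 691.05 = 1.010.

Q̄_A / Q̄_B ≈ 1.01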